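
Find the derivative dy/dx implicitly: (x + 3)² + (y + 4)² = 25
Take d/dx of both sides. Since y is implicitly a function of x, the chain rule attaches a y' = dy/dx factor whenever we differentiate through y.

Set F(x, y) = (left side) − (right side), so the curve is F = 0. Differentiating each term of F:
  d/dx[(x + 3)^2] = 2x + 6
  d/dx[(y + 4)^2] = 2·y'(y + 4)
  d/dx[-25] = 0

Collecting, the y'-free part is the partial derivative in x and the y' coefficient is the partial derivative in y:
  ∂F/∂x = 2x + 6
  ∂F/∂y = 2y + 8

so d/dx[F(x, y(x))] = ∂F/∂x + (∂F/∂y)·y' = 0. Rearranging,
  dy/dx = -(∂F/∂x)/(∂F/∂y) = -(2x + 6)/(2y + 8) = (-x - 3)/(y + 4)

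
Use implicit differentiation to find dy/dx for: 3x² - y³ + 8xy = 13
Differentiate the relation implicitly: treat y = y(x) and apply the chain rule, so every y-derivative picks up a y' = dy/dx factor.

With everything moved to the left-hand side, differentiate term by term:
  d/dx[3x^2] = 6x
  d/dx[8xy] = 8x·y' + 8y
  d/dx[-y^3] = -3y^2·y'
  d/dx[-13] = 0

Separating the contributions that come from x directly and those that come through y:
  without y':      6x + 8y
  multiplying y':  8x - 3y^2

so (6x + 8y) + (8x - 3y^2)·y' = 0, and therefore
  dy/dx = -(6x + 8y)/(8x - 3y^2) = 2(-3x - 4y)/(8x - 3y^2)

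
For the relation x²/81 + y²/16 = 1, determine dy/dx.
Take d/dx of both sides. Since y is implicitly a function of x, the chain rule attaches a y' = dy/dx factor whenever we differentiate through y.

Set F(x, y) = (left side) − (right side), so the curve is F = 0. Differentiating each term of F:
  d/dx[x^2/81] = 2x/81
  d/dx[y^2/16] = y·y'/8
  d/dx[-1] = 0

Collecting, the y'-free part is the partial derivative in x and the y' coefficient is the partial derivative in y:
  ∂F/∂x = 2x/81
  ∂F/∂y = y/8

so d/dx[F(x, y(x))] = ∂F/∂x + (∂F/∂y)·y' = 0. Rearranging,
  dy/dx = -(∂F/∂x)/(∂F/∂y) = -(2x/81)/(y/8) = -16x/(81y)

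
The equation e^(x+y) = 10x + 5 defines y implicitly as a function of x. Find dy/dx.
Differentiate both sides with respect to x, treating y as y(x). By the chain rule, any term containing y contributes a factor of y' = dy/dx when we differentiate it.

Move every term to one side and write the relation as F(x, y) = 0. Term by term,
  d/dx[-10x] = -10
  d/dx[e^(x + y)] = (y' + 1)·e^(x + y)
  d/dx[-5] = 0

The pieces without y' make up ∂F/∂x and the coefficient of y' is ∂F/∂y:
  ∂F/∂x = e^(x + y) - 10,
  ∂F/∂y = e^(x + y).

Since d/dx[F] = ∂F/∂x + (∂F/∂y)·y' = 0, solve for y':
  (∂F/∂y)·y' = -∂F/∂x
  dy/dx = -(∂F/∂x)/(∂F/∂y) = -(e^(x + y) - 10)/(e^(x + y)) = 10e^(-x - y) - 1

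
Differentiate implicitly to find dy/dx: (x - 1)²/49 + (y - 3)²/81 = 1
Differentiate both sides with respect to x, treating y as y(x). By the chain rule, any term containing y contributes a factor of y' = dy/dx when we differentiate it.

Move every term to one side and write the relation as F(x, y) = 0. Term by term,
  d/dx[(x - 1)^2/49] = 2x/49 - 2/49
  d/dx[(y - 3)^2/81] = 2·y'(y - 3)/81
  d/dx[-1] = 0

The pieces without y' make up ∂F/∂x and the coefficient of y' is ∂F/∂y:
  ∂F/∂x = 2x/49 - 2/49,
  ∂F/∂y = 2y/81 - 2/27.

Since d/dx[F] = ∂F/∂x + (∂F/∂y)·y' = 0, solve for y':
  (∂F/∂y)·y' = -∂F/∂x
  dy/dx = -(∂F/∂x)/(∂F/∂y) = -(2x/49 - 2/49)/(2y/81 - 2/27)
        = -(2(x - 1)/49)/(2(y - 3)/81) = 81(1 - x)/(49(y - 3))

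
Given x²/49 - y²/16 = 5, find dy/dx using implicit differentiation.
Apply d/dx to both sides, remembering that y depends on x. Each occurrence of y therefore brings in a y' = dy/dx via the chain rule.

With F(x, y) equal to the left-hand side minus the right, differentiate F term by term:
  d/dx[x^2/49] = 2x/49
  d/dx[-y^2/16] = -y·y'/8
  d/dx[-5] = 0
Adding these up, d/dx[F] = 0 becomes
  (2x/49) + (-y/8)·y' = 0,
so isolating y',
  dy/dx = -(2x/49)/(-y/8) = 16x/(49y)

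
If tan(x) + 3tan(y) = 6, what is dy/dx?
Take d/dx of both sides. Since y is implicitly a function of x, the chain rule attaches a y' = dy/dx factor whenever we differentiate through y.

Set F(x, y) = (left side) − (right side), so the curve is F = 0. Differentiating each term of F:
  d/dx[tan(x)] = tan(x)^2 + 1
  d/dx[3tan(y)] = 3·y'(tan(y)^2 + 1)
  d/dx[-6] = 0

Collecting, the y'-free part is the partial derivative in x and the y' coefficient is the partial derivative in y:
  ∂F/∂x = tan(x)^2 + 1
  ∂F/∂y = 3tan(y)^2 + 3

so d/dx[F(x, y(x))] = ∂F/∂x + (∂F/∂y)·y' = 0. Rearranging,
  dy/dx = -(∂F/∂x)/(∂F/∂y) = -(tan(x)^2 + 1)/(3tan(y)^2 + 3) = -cos(y)^2/(3cos(x)^2)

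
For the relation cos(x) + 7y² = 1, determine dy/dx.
Apply d/dx to both sides, remembering that y depends on x. Each occurrence of y therefore brings in a y' = dy/dx via the chain rule.

With F(x, y) equal to the left-hand side minus the right, differentiate F term by term:
  d/dx[7y^2] = 14y·y'
  d/dx[cos(x)] = -sin(x)
  d/dx[-1] = 0
Adding these up, d/dx[F] = 0 becomes
  (-sin(x)) + (14y)·y' = 0,
so isolating y',
  dy/dx = -(-sin(x))/(14y) = sin(x)/(14y)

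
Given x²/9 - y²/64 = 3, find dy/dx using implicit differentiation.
Differentiate both sides with respect to x, treating y as y(x). By the chain rule, any term containing y contributes a factor of y' = dy/dx when we differentiate it.

Move every term to one side and write the relation as F(x, y) = 0. Term by term,
  d/dx[x^2/9] = 2x/9
  d/dx[-y^2/64] = -y·y'/32
  d/dx[-3] = 0

The pieces without y' make up ∂F/∂x and the coefficient of y' is ∂F/∂y:
  ∂F/∂x = 2x/9,
  ∂F/∂y = -y/32.

Since d/dx[F] = ∂F/∂x + (∂F/∂y)·y' = 0, solve for y':
  (∂F/∂y)·y' = -∂F/∂x
  dy/dx = -(∂F/∂x)/(∂F/∂y) = -(2x/9)/(-y/32) = 64x/(9y)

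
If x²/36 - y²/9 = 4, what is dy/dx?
Differentiate both sides with respect to x, treating y as y(x). By the chain rule, any term containing y contributes a factor of y' = dy/dx when we differentiate it.

Move every term to one side and write the relation as F(x, y) = 0. Term by term,
  d/dx[x^2/36] = x/18
  d/dx[-y^2/9] = -2y·y'/9
  d/dx[-4] = 0

The pieces without y' make up ∂F/∂x and the coefficient of y' is ∂F/∂y:
  ∂F/∂x = x/18,
  ∂F/∂y = -2y/9.

Since d/dx[F] = ∂F/∂x + (∂F/∂y)·y' = 0, solve for y':
  (∂F/∂y)·y' = -∂F/∂x
  dy/dx = -(∂F/∂x)/(∂F/∂y) = -(x/18)/(-2y/9) = x/(4y)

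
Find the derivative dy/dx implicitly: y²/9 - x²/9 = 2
Differentiate the relation implicitly: treat y = y(x) and apply the chain rule, so every y-derivative picks up a y' = dy/dx factor.

With everything moved to the left-hand side, differentiate term by term:
  d/dx[-x^2/9] = -2x/9
  d/dx[y^2/9] = 2y·y'/9
  d/dx[-2] = 0

Separating the contributions that come from x directly and those that come through y:
  without y':      -2x/9
  multiplying y':  2y/9

so (-2x/9) + (2y/9)·y' = 0, and therefore
  dy/dx = -(-2x/9)/(2y/9) = x/y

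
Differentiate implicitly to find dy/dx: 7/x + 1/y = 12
Differentiate the relation implicitly: treat y = y(x) and apply the chain rule, so every y-derivative picks up a y' = dy/dx factor.

With everything moved to the left-hand side, differentiate term by term:
  d/dx[1/y] = -y'/y^2
  d/dx[7/x] = -7/x^2
  d/dx[-12] = 0

Separating the contributions that come from x directly and those that come through y:
  without y':      -7/x^2
  multiplying y':  -1/y^2

so (-7/x^2) + (-1/y^2)·y' = 0, and therefore
  dy/dx = -(-7/x^2)/(-1/y^2) = -7y^2/x^2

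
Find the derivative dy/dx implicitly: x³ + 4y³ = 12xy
Take d/dx of both sides. Since y is implicitly a function of x, the chain rule attaches a y' = dy/dx factor whenever we differentiate through y.

Set F(x, y) = (left side) − (right side), so the curve is F = 0. Differentiating each term of F:
  d/dx[x^3] = 3x^2
  d/dx[-12xy] = -12x·y' - 12y
  d/dx[4y^3] = 12y^2·y'

Collecting, the y'-free part is the partial derivative in x and the y' coefficient is the partial derivative in y:
  ∂F/∂x = 3x^2 - 12y
  ∂F/∂y = -12x + 12y^2

so d/dx[F(x, y(x))] = ∂F/∂x + (∂F/∂y)·y' = 0. Rearranging,
  dy/dx = -(∂F/∂x)/(∂F/∂y) = -(3x^2 - 12y)/(-12x + 12y^2) = (x^2/4 - y)/(x - y^2)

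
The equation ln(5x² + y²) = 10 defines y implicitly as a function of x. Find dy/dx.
Apply d/dx to both sides, remembering that y depends on x. Each occurrence of y therefore brings in a y' = dy/dx via the chain rule.

With F(x, y) equal to the left-hand side minus the right, differentiate F term by term:
  d/dx[ln(5x^2 + y^2)] = (10x + 2y·y')/(5x^2 + y^2)
  d/dx[-10] = 0
Adding these up, d/dx[F] = 0 becomes
  (10x/(5x^2 + y^2)) + (2y/(5x^2 + y^2))·y' = 0,
so isolating y',
  dy/dx = -(10x/(5x^2 + y^2))/(2y/(5x^2 + y^2)) = -5x/y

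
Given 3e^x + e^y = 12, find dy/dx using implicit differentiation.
Take d/dx of both sides. Since y is implicitly a function of x, the chain rule attaches a y' = dy/dx factor whenever we differentiate through y.

Set F(x, y) = (left side) − (right side), so the curve is F = 0. Differentiating each term of F:
  d/dx[3e^(x)] = 3e^(x)
  d/dx[e^(y)] = y'·e^(y)
  d/dx[-12] = 0

Collecting, the y'-free part is the partial derivative in x and the y' coefficient is the partial derivative in y:
  ∂F/∂x = 3e^(x)
  ∂F/∂y = e^(y)

so d/dx[F(x, y(x))] = ∂F/∂x + (∂F/∂y)·y' = 0. Rearranging,
  dy/dx = -(∂F/∂x)/(∂F/∂y) = -(3e^(x))/(e^(y)) = -3e^(x - y)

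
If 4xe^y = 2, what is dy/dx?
Differentiate both sides with respect to x, treating y as y(x). By the chain rule, any term containing y contributes a factor of y' = dy/dx when we differentiate it.

Move every term to one side and write the relation as F(x, y) = 0. Term by term,
  d/dx[4x·e^(y)] = 4x·y'·e^(y) + 4e^(y)
  d/dx[-2] = 0

The pieces without y' make up ∂F/∂x and the coefficient of y' is ∂F/∂y:
  ∂F/∂x = 4e^(y),
  ∂F/∂y = 4x·e^(y).

Since d/dx[F] = ∂F/∂x + (∂F/∂y)·y' = 0, solve for y':
  (∂F/∂y)·y' = -∂F/∂x
  dy/dx = -(∂F/∂x)/(∂F/∂y) = -(4e^(y))/(4x·e^(y)) = -1/x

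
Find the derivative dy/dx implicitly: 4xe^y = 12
Take d/dx of both sides. Since y is implicitly a function of x, the chain rule attaches a y' = dy/dx factor whenever we differentiate through y.

Set F(x, y) = (left side) − (right side), so the curve is F = 0. Differentiating each term of F:
  d/dx[4x·e^(y)] = 4x·y'·e^(y) + 4e^(y)
  d/dx[-12] = 0

Collecting, the y'-free part is the partial derivative in x and the y' coefficient is the partial derivative in y:
  ∂F/∂x = 4e^(y)
  ∂F/∂y = 4x·e^(y)

so d/dx[F(x, y(x))] = ∂F/∂x + (∂F/∂y)·y' = 0. Rearranging,
  dy/dx = -(∂F/∂x)/(∂F/∂y) = -(4e^(y))/(4x·e^(y)) = -1/x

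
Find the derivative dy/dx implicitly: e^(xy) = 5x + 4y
Take d/dx of both sides. Since y is implicitly a function of x, the chain rule attaches a y' = dy/dx factor whenever we differentiate through y.

Set F(x, y) = (left side) − (right side), so the curve is F = 0. Differentiating each term of F:
  d/dx[-5x] = -5
  d/dx[-4y] = -4·y'
  d/dx[e^(xy)] = (x·y' + y)·e^(xy)

Collecting, the y'-free part is the partial derivative in x and the y' coefficient is the partial derivative in y:
  ∂F/∂x = y·e^(xy) - 5
  ∂F/∂y = x·e^(xy) - 4

so d/dx[F(x, y(x))] = ∂F/∂x + (∂F/∂y)·y' = 0. Rearranging,
  dy/dx = -(∂F/∂x)/(∂F/∂y) = -(y·e^(xy) - 5)/(x·e^(xy) - 4) = (-y·e^(xy) + 5)/(x·e^(xy) - 4)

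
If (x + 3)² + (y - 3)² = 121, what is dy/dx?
Apply d/dx to both sides, remembering that y depends on x. Each occurrence of y therefore brings in a y' = dy/dx via the chain rule.

With F(x, y) equal to the left-hand side minus the right, differentiate F term by term:
  d/dx[(x + 3)^2] = 2x + 6
  d/dx[(y - 3)^2] = 2·y'(y - 3)
  d/dx[-121] = 0
Adding these up, d/dx[F] = 0 becomes
  (2x + 6) + (2y - 6)·y' = 0,
so isolating y',
  dy/dx = -(2x + 6)/(2y - 6) = (-x - 3)/(y - 3)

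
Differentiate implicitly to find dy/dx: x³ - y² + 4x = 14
Take d/dx of both sides. Since y is implicitly a function of x, the chain rule attaches a y' = dy/dx factor whenever we differentiate through y.

Set F(x, y) = (left side) − (right side), so the curve is F = 0. Differentiating each term of F:
  d/dx[x^3] = 3x^2
  d/dx[4x] = 4
  d/dx[-y^2] = -2y·y'
  d/dx[-14] = 0

Collecting, the y'-free part is the partial derivative in x and the y' coefficient is the partial derivative in y:
  ∂F/∂x = 3x^2 + 4
  ∂F/∂y = -2y

so d/dx[F(x, y(x))] = ∂F/∂x + (∂F/∂y)·y' = 0. Rearranging,
  dy/dx = -(∂F/∂x)/(∂F/∂y) = -(3x^2 + 4)/(-2y) = (3x^2 + 4)/(2y)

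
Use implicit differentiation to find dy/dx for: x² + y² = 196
Differentiate both sides with respect to x, treating y as y(x). By the chain rule, any term containing y contributes a factor of y' = dy/dx when we differentiate it.

Move every term to one side and write the relation as F(x, y) = 0. Term by term,
  d/dx[x^2] = 2x
  d/dx[y^2] = 2y·y'
  d/dx[-196] = 0

The pieces without y' make up ∂F/∂x and the coefficient of y' is ∂F/∂y:
  ∂F/∂x = 2x,
  ∂F/∂y = 2y.

Since d/dx[F] = ∂F/∂x + (∂F/∂y)·y' = 0, solve for y':
  (∂F/∂y)·y' = -∂F/∂x
  dy/dx = -(∂F/∂x)/(∂F/∂y) = -(2x)/(2y) = -x/y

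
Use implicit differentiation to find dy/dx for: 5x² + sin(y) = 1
Differentiate both sides with respect to x, treating y as y(x). By the chain rule, any term containing y contributes a factor of y' = dy/dx when we differentiate it.

Move every term to one side and write the relation as F(x, y) = 0. Term by term,
  d/dx[5x^2] = 10x
  d/dx[sin(y)] = y'·cos(y)
  d/dx[-1] = 0

The pieces without y' make up ∂F/∂x and the coefficient of y' is ∂F/∂y:
  ∂F/∂x = 10x,
  ∂F/∂y = cos(y).

Since d/dx[F] = ∂F/∂x + (∂F/∂y)·y' = 0, solve for y':
  (∂F/∂y)·y' = -∂F/∂x
  dy/dx = -(∂F/∂x)/(∂F/∂y) = -(10x)/(cos(y)) = -10x/cos(y)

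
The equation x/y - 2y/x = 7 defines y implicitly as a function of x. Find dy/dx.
Take d/dx of both sides. Since y is implicitly a function of x, the chain rule attaches a y' = dy/dx factor whenever we differentiate through y.

Set F(x, y) = (left side) − (right side), so the curve is F = 0. Differentiating each term of F:
  d/dx[x/y] = -x·y'/y^2 + 1/y
  d/dx[-2y/x] = -2·y'/x + 2y/x^2
  d/dx[-7] = 0

Collecting, the y'-free part is the partial derivative in x and the y' coefficient is the partial derivative in y:
  ∂F/∂x = 1/y + 2y/x^2
  ∂F/∂y = -x/y^2 - 2/x

so d/dx[F(x, y(x))] = ∂F/∂x + (∂F/∂y)·y' = 0. Rearranging,
  dy/dx = -(∂F/∂x)/(∂F/∂y) = -(1/y + 2y/x^2)/(-x/y^2 - 2/x)
        = -((x^2 + 2y^2)/(x^2y))/(-(x^2 + 2y^2)/(xy^2)) = y/x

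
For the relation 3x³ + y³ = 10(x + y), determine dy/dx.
Apply d/dx to both sides, remembering that y depends on x. Each occurrence of y therefore brings in a y' = dy/dx via the chain rule.

With F(x, y) equal to the left-hand side minus the right, differentiate F term by term:
  d/dx[3x^3] = 9x^2
  d/dx[-10x] = -10
  d/dx[y^3] = 3y^2·y'
  d/dx[-10y] = -10·y'
Adding these up, d/dx[F] = 0 becomes
  (9x^2 - 10) + (3y^2 - 10)·y' = 0,
so isolating y',
  dy/dx = -(9x^2 - 10)/(3y^2 - 10) = (10 - 9x^2)/(3y^2 - 10)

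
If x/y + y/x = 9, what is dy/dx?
Differentiate both sides with respect to x, treating y as y(x). By the chain rule, any term containing y contributes a factor of y' = dy/dx when we differentiate it.

Move every term to one side and write the relation as F(x, y) = 0. Term by term,
  d/dx[x/y] = -x·y'/y^2 + 1/y
  d/dx[y/x] = y'/x - y/x^2
  d/dx[-9] = 0

The pieces without y' make up ∂F/∂x and the coefficient of y' is ∂F/∂y:
  ∂F/∂x = 1/y - y/x^2,
  ∂F/∂y = -x/y^2 + 1/x.

Since d/dx[F] = ∂F/∂x + (∂F/∂y)·y' = 0, solve for y':
  (∂F/∂y)·y' = -∂F/∂x
  dy/dx = -(∂F/∂x)/(∂F/∂y) = -(1/y - y/x^2)/(-x/y^2 + 1/x)
        = -((x - y)(x + y)/(x^2y))/(-(x - y)(x + y)/(xy^2)) = y/x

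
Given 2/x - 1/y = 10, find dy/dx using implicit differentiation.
Take d/dx of both sides. Since y is implicitly a function of x, the chain rule attaches a y' = dy/dx factor whenever we differentiate through y.

Set F(x, y) = (left side) − (right side), so the curve is F = 0. Differentiating each term of F:
  d/dx[-1/y] = y'/y^2
  d/dx[2/x] = -2/x^2
  d/dx[-10] = 0

Collecting, the y'-free part is the partial derivative in x and the y' coefficient is the partial derivative in y:
  ∂F/∂x = -2/x^2
  ∂F/∂y = y^(-2)

so d/dx[F(x, y(x))] = ∂F/∂x + (∂F/∂y)·y' = 0. Rearranging,
  dy/dx = -(∂F/∂x)/(∂F/∂y) = -(-2/x^2)/(y^(-2)) = 2y^2/x^2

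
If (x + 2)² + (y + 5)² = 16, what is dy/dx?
Take d/dx of both sides. Since y is implicitly a function of x, the chain rule attaches a y' = dy/dx factor whenever we differentiate through y.

Set F(x, y) = (left side) − (right side), so the curve is F = 0. Differentiating each term of F:
  d/dx[(x + 2)^2] = 2x + 4
  d/dx[(y + 5)^2] = 2·y'(y + 5)
  d/dx[-16] = 0

Collecting, the y'-free part is the partial derivative in x and the y' coefficient is the partial derivative in y:
  ∂F/∂x = 2x + 4
  ∂F/∂y = 2y + 10

so d/dx[F(x, y(x))] = ∂F/∂x + (∂F/∂y)·y' = 0. Rearranging,
  dy/dx = -(∂F/∂x)/(∂F/∂y) = -(2x + 4)/(2y + 10) = (-x - 2)/(y + 5)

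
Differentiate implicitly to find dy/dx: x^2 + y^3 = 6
Differentiate the relation implicitly: treat y = y(x) and apply the chain rule, so every y-derivative picks up a y' = dy/dx factor.

With everything moved to the left-hand side, differentiate term by term:
  d/dx[x^2] = 2x
  d/dx[y^3] = 3y^2·y'
  d/dx[-6] = 0

Separating the contributions that come from x directly and those that come through y:
  without y':      2x
  multiplying y':  3y^2

so (2x) + (3y^2)·y' = 0, and therefore
  dy/dx = -(2x)/(3y^2) = -2x/(3y^2)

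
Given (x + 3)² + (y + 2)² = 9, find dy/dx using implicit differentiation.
Differentiate the relation implicitly: treat y = y(x) and apply the chain rule, so every y-derivative picks up a y' = dy/dx factor.

With everything moved to the left-hand side, differentiate term by term:
  d/dx[(x + 3)^2] = 2x + 6
  d/dx[(y + 2)^2] = 2·y'(y + 2)
  d/dx[-9] = 0

Separating the contributions that come from x directly and those that come through y:
  without y':      2x + 6
  multiplying y':  2y + 4

so (2x + 6) + (2y + 4)·y' = 0, and therefore
  dy/dx = -(2x + 6)/(2y + 4) = (-x - 3)/(y + 2)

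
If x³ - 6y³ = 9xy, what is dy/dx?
Take d/dx of both sides. Since y is implicitly a function of x, the chain rule attaches a y' = dy/dx factor whenever we differentiate through y.

Set F(x, y) = (left side) − (right side), so the curve is F = 0. Differentiating each term of F:
  d/dx[x^3] = 3x^2
  d/dx[-9xy] = -9x·y' - 9y
  d/dx[-6y^3] = -18y^2·y'

Collecting, the y'-free part is the partial derivative in x and the y' coefficient is the partial derivative in y:
  ∂F/∂x = 3x^2 - 9y
  ∂F/∂y = -9x - 18y^2

so d/dx[F(x, y(x))] = ∂F/∂x + (∂F/∂y)·y' = 0. Rearranging,
  dy/dx = -(∂F/∂x)/(∂F/∂y) = -(3x^2 - 9y)/(-9x - 18y^2) = (x^2/3 - y)/(x + 2y^2)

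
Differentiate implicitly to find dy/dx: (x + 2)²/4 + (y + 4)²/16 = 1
Differentiate both sides with respect to x, treating y as y(x). By the chain rule, any term containing y contributes a factor of y' = dy/dx when we differentiate it.

Move every term to one side and write the relation as F(x, y) = 0. Term by term,
  d/dx[(x + 2)^2/4] = x/2 + 1
  d/dx[(y + 4)^2/16] = y'(y + 4)/8
  d/dx[-1] = 0

The pieces without y' make up ∂F/∂x and the coefficient of y' is ∂F/∂y:
  ∂F/∂x = x/2 + 1,
  ∂F/∂y = y/8 + 1/2.

Since d/dx[F] = ∂F/∂x + (∂F/∂y)·y' = 0, solve for y':
  (∂F/∂y)·y' = -∂F/∂x
  dy/dx = -(∂F/∂x)/(∂F/∂y) = -(x/2 + 1)/(y/8 + 1/2)
        = -((x + 2)/2)/((y + 4)/8) = 4(-x - 2)/(y + 4)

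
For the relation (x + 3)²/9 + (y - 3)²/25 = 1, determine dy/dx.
Differentiate the relation implicitly: treat y = y(x) and apply the chain rule, so every y-derivative picks up a y' = dy/dx factor.

With everything moved to the left-hand side, differentiate term by term:
  d/dx[(x + 3)^2/9] = 2x/9 + 2/3
  d/dx[(y - 3)^2/25] = 2·y'(y - 3)/25
  d/dx[-1] = 0

Separating the contributions that come from x directly and those that come through y:
  without y':      2x/9 + 2/3
  multiplying y':  2y/25 - 6/25

so (2x/9 + 2/3) + (2y/25 - 6/25)·y' = 0, and therefore
  dy/dx = -(2x/9 + 2/3)/(2y/25 - 6/25)
        = -(2(x + 3)/9)/(2(y - 3)/25) = 25(-x - 3)/(9(y - 3))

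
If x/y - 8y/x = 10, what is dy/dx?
Take d/dx of both sides. Since y is implicitly a function of x, the chain rule attaches a y' = dy/dx factor whenever we differentiate through y.

Set F(x, y) = (left side) − (right side), so the curve is F = 0. Differentiating each term of F:
  d/dx[x/y] = -x·y'/y^2 + 1/y
  d/dx[-8y/x] = -8·y'/x + 8y/x^2
  d/dx[-10] = 0

Collecting, the y'-free part is the partial derivative in x and the y' coefficient is the partial derivative in y:
  ∂F/∂x = 1/y + 8y/x^2
  ∂F/∂y = -x/y^2 - 8/x

so d/dx[F(x, y(x))] = ∂F/∂x + (∂F/∂y)·y' = 0. Rearranging,
  dy/dx = -(∂F/∂x)/(∂F/∂y) = -(1/y + 8y/x^2)/(-x/y^2 - 8/x)
        = -((x^2 + 8y^2)/(x^2y))/(-(x^2 + 8y^2)/(xy^2)) = y/x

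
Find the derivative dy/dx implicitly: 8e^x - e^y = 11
Differentiate the relation implicitly: treat y = y(x) and apply the chain rule, so every y-derivative picks up a y' = dy/dx factor.

With everything moved to the left-hand side, differentiate term by term:
  d/dx[8e^(x)] = 8e^(x)
  d/dx[-e^(y)] = -y'·e^(y)
  d/dx[-11] = 0

Separating the contributions that come from x directly and those that come through y:
  without y':      8e^(x)
  multiplying y':  -e^(y)

so (8e^(x)) + (-e^(y))·y' = 0, and therefore
  dy/dx = -(8e^(x))/(-e^(y)) = 8e^(x - y)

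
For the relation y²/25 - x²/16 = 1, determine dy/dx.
Take d/dx of both sides. Since y is implicitly a function of x, the chain rule attaches a y' = dy/dx factor whenever we differentiate through y.

Set F(x, y) = (left side) − (right side), so the curve is F = 0. Differentiating each term of F:
  d/dx[-x^2/16] = -x/8
  d/dx[y^2/25] = 2y·y'/25
  d/dx[-1] = 0

Collecting, the y'-free part is the partial derivative in x and the y' coefficient is the partial derivative in y:
  ∂F/∂x = -x/8
  ∂F/∂y = 2y/25

so d/dx[F(x, y(x))] = ∂F/∂x + (∂F/∂y)·y' = 0. Rearranging,
  dy/dx = -(∂F/∂x)/(∂F/∂y) = -(-x/8)/(2y/25) = 25x/(16y)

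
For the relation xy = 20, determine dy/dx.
Differentiate both sides with respect to x, treating y as y(x). By the chain rule, any term containing y contributes a factor of y' = dy/dx when we differentiate it.

Move every term to one side and write the relation as F(x, y) = 0. Term by term,
  d/dx[xy] = x·y' + y
  d/dx[-20] = 0

The pieces without y' make up ∂F/∂x and the coefficient of y' is ∂F/∂y:
  ∂F/∂x = y,
  ∂F/∂y = x.

Since d/dx[F] = ∂F/∂x + (∂F/∂y)·y' = 0, solve for y':
  (∂F/∂y)·y' = -∂F/∂x
  dy/dx = -(∂F/∂x)/(∂F/∂y) = -(y)/(x) = -y/x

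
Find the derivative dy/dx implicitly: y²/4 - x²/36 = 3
Apply d/dx to both sides, remembering that y depends on x. Each occurrence of y therefore brings in a y' = dy/dx via the chain rule.

With F(x, y) equal to the left-hand side minus the right, differentiate F term by term:
  d/dx[-x^2/36] = -x/18
  d/dx[y^2/4] = y·y'/2
  d/dx[-3] = 0
Adding these up, d/dx[F] = 0 becomes
  (-x/18) + (y/2)·y' = 0,
so isolating y',
  dy/dx = -(-x/18)/(y/2) = x/(9y)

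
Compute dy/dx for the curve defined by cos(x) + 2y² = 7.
Differentiate the relation implicitly: treat y = y(x) and apply the chain rule, so every y-derivative picks up a y' = dy/dx factor.

With everything moved to the left-hand side, differentiate term by term:
  d/dx[2y^2] = 4y·y'
  d/dx[cos(x)] = -sin(x)
  d/dx[-7] = 0

Separating the contributions that come from x directly and those that come through y:
  without y':      -sin(x)
  multiplying y':  4y

so (-sin(x)) + (4y)·y' = 0, and therefore
  dy/dx = -(-sin(x))/(4y) = sin(x)/(4y)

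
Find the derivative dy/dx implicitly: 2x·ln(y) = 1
Apply d/dx to both sides, remembering that y depends on x. Each occurrence of y therefore brings in a y' = dy/dx via the chain rule.

With F(x, y) equal to the left-hand side minus the right, differentiate F term by term:
  d/dx[2x·ln(y)] = 2x·y'/y + 2ln(y)
  d/dx[-1] = 0
Adding these up, d/dx[F] = 0 becomes
  (2ln(y)) + (2x/y)·y' = 0,
so isolating y',
  dy/dx = -(2ln(y))/(2x/y) = -y·ln(y)/x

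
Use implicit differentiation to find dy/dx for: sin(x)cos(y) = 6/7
Differentiate both sides with respect to x, treating y as y(x). By the chain rule, any term containing y contributes a factor of y' = dy/dx when we differentiate it.

Move every term to one side and write the relation as F(x, y) = 0. Term by term,
  d/dx[sin(x)·cos(y)] = -y'·sin(x)·sin(y) + cos(x)·cos(y)
  d/dx[-6/7] = 0

The pieces without y' make up ∂F/∂x and the coefficient of y' is ∂F/∂y:
  ∂F/∂x = cos(x)·cos(y),
  ∂F/∂y = -sin(x)·sin(y).

Since d/dx[F] = ∂F/∂x + (∂F/∂y)·y' = 0, solve for y':
  (∂F/∂y)·y' = -∂F/∂x
  dy/dx = -(∂F/∂x)/(∂F/∂y) = -(cos(x)·cos(y))/(-sin(x)·sin(y)) = 1/(tan(x)·tan(y))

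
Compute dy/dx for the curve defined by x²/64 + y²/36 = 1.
Differentiate both sides with respect to x, treating y as y(x). By the chain rule, any term containing y contributes a factor of y' = dy/dx when we differentiate it.

Move every term to one side and write the relation as F(x, y) = 0. Term by term,
  d/dx[x^2/64] = x/32
  d/dx[y^2/36] = y·y'/18
  d/dx[-1] = 0

The pieces without y' make up ∂F/∂x and the coefficient of y' is ∂F/∂y:
  ∂F/∂x = x/32,
  ∂F/∂y = y/18.

Since d/dx[F] = ∂F/∂x + (∂F/∂y)·y' = 0, solve for y':
  (∂F/∂y)·y' = -∂F/∂x
  dy/dx = -(∂F/∂x)/(∂F/∂y) = -(x/32)/(y/18) = -9x/(16y)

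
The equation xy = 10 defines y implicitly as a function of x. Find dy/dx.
Differentiate the relation implicitly: treat y = y(x) and apply the chain rule, so every y-derivative picks up a y' = dy/dx factor.

With everything moved to the left-hand side, differentiate term by term:
  d/dx[xy] = x·y' + y
  d/dx[-10] = 0

Separating the contributions that come from x directly and those that come through y:
  without y':      y
  multiplying y':  x

so (y) + (x)·y' = 0, and therefore
  dy/dx = -(y)/(x) = -y/x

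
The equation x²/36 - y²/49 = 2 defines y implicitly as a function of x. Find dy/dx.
Take d/dx of both sides. Since y is implicitly a function of x, the chain rule attaches a y' = dy/dx factor whenever we differentiate through y.

Set F(x, y) = (left side) − (right side), so the curve is F = 0. Differentiating each term of F:
  d/dx[x^2/36] = x/18
  d/dx[-y^2/49] = -2y·y'/49
  d/dx[-2] = 0

Collecting, the y'-free part is the partial derivative in x and the y' coefficient is the partial derivative in y:
  ∂F/∂x = x/18
  ∂F/∂y = -2y/49

so d/dx[F(x, y(x))] = ∂F/∂x + (∂F/∂y)·y' = 0. Rearranging,
  dy/dx = -(∂F/∂x)/(∂F/∂y) = -(x/18)/(-2y/49) = 49x/(36y)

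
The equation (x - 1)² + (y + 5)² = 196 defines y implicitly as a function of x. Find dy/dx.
Differentiate both sides with respect to x, treating y as y(x). By the chain rule, any term containing y contributes a factor of y' = dy/dx when we differentiate it.

Move every term to one side and write the relation as F(x, y) = 0. Term by term,
  d/dx[(x - 1)^2] = 2x - 2
  d/dx[(y + 5)^2] = 2·y'(y + 5)
  d/dx[-196] = 0

The pieces without y' make up ∂F/∂x and the coefficient of y' is ∂F/∂y:
  ∂F/∂x = 2x - 2,
  ∂F/∂y = 2y + 10.

Since d/dx[F] = ∂F/∂x + (∂F/∂y)·y' = 0, solve for y':
  (∂F/∂y)·y' = -∂F/∂x
  dy/dx = -(∂F/∂x)/(∂F/∂y) = -(2x - 2)/(2y + 10) = (1 - x)/(y + 5)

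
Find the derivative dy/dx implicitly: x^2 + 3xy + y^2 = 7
Apply d/dx to both sides, remembering that y depends on x. Each occurrence of y therefore brings in a y' = dy/dx via the chain rule.

With F(x, y) equal to the left-hand side minus the right, differentiate F term by term:
  d/dx[x^2] = 2x
  d/dx[3xy] = 3x·y' + 3y
  d/dx[y^2] = 2y·y'
  d/dx[-7] = 0
Adding these up, d/dx[F] = 0 becomes
  (2x + 3y) + (3x + 2y)·y' = 0,
so isolating y',
  dy/dx = -(2x + 3y)/(3x + 2y) = (-2x - 3y)/(3x + 2y)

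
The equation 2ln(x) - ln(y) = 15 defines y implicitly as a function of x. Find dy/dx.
Differentiate both sides with respect to x, treating y as y(x). By the chain rule, any term containing y contributes a factor of y' = dy/dx when we differentiate it.

Move every term to one side and write the relation as F(x, y) = 0. Term by term,
  d/dx[2ln(x)] = 2/x
  d/dx[-ln(y)] = -y'/y
  d/dx[-15] = 0

The pieces without y' make up ∂F/∂x and the coefficient of y' is ∂F/∂y:
  ∂F/∂x = 2/x,
  ∂F/∂y = -1/y.

Since d/dx[F] = ∂F/∂x + (∂F/∂y)·y' = 0, solve for y':
  (∂F/∂y)·y' = -∂F/∂x
  dy/dx = -(∂F/∂x)/(∂F/∂y) = -(2/x)/(-1/y) = 2y/x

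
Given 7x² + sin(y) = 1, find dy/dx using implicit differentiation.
Differentiate the relation implicitly: treat y = y(x) and apply the chain rule, so every y-derivative picks up a y' = dy/dx factor.

With everything moved to the left-hand side, differentiate term by term:
  d/dx[7x^2] = 14x
  d/dx[sin(y)] = y'·cos(y)
  d/dx[-1] = 0

Separating the contributions that come from x directly and those that come through y:
  without y':      14x
  multiplying y':  cos(y)

so (14x) + (cos(y))·y' = 0, and therefore
  dy/dx = -(14x)/(cos(y)) = -14x/cos(y)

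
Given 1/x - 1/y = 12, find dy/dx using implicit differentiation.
Apply d/dx to both sides, remembering that y depends on x. Each occurrence of y therefore brings in a y' = dy/dx via the chain rule.

With F(x, y) equal to the left-hand side minus the right, differentiate F term by term:
  d/dx[-1/y] = y'/y^2
  d/dx[1/x] = -1/x^2
  d/dx[-12] = 0
Adding these up, d/dx[F] = 0 becomes
  (-1/x^2) + (y^(-2))·y' = 0,
so isolating y',
  dy/dx = -(-1/x^2)/(y^(-2)) = y^2/x^2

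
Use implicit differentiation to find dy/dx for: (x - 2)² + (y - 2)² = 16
Differentiate the relation implicitly: treat y = y(x) and apply the chain rule, so every y-derivative picks up a y' = dy/dx factor.

With everything moved to the left-hand side, differentiate term by term:
  d/dx[(x - 2)^2] = 2x - 4
  d/dx[(y - 2)^2] = 2·y'(y - 2)
  d/dx[-16] = 0

Separating the contributions that come from x directly and those that come through y:
  without y':      2x - 4
  multiplying y':  2y - 4

so (2x - 4) + (2y - 4)·y' = 0, and therefore
  dy/dx = -(2x - 4)/(2y - 4) = (2 - x)/(y - 2)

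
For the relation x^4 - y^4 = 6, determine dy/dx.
Apply d/dx to both sides, remembering that y depends on x. Each occurrence of y therefore brings in a y' = dy/dx via the chain rule.

With F(x, y) equal to the left-hand side minus the right, differentiate F term by term:
  d/dx[x^4] = 4x^3
  d/dx[-y^4] = -4y^3·y'
  d/dx[-6] = 0
Adding these up, d/dx[F] = 0 becomes
  (4x^3) + (-4y^3)·y' = 0,
so isolating y',
  dy/dx = -(4x^3)/(-4y^3) = x^3/y^3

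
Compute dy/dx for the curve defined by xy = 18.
Take d/dx of both sides. Since y is implicitly a function of x, the chain rule attaches a y' = dy/dx factor whenever we differentiate through y.

Set F(x, y) = (left side) − (right side), so the curve is F = 0. Differentiating each term of F:
  d/dx[xy] = x·y' + y
  d/dx[-18] = 0

Collecting, the y'-free part is the partial derivative in x and the y' coefficient is the partial derivative in y:
  ∂F/∂x = y
  ∂F/∂y = x

so d/dx[F(x, y(x))] = ∂F/∂x + (∂F/∂y)·y' = 0. Rearranging,
  dy/dx = -(∂F/∂x)/(∂F/∂y) = -(y)/(x) = -y/x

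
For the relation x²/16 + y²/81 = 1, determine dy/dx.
Differentiate both sides with respect to x, treating y as y(x). By the chain rule, any term containing y contributes a factor of y' = dy/dx when we differentiate it.

Move every term to one side and write the relation as F(x, y) = 0. Term by term,
  d/dx[x^2/16] = x/8
  d/dx[y^2/81] = 2y·y'/81
  d/dx[-1] = 0

The pieces without y' make up ∂F/∂x and the coefficient of y' is ∂F/∂y:
  ∂F/∂x = x/8,
  ∂F/∂y = 2y/81.

Since d/dx[F] = ∂F/∂x + (∂F/∂y)·y' = 0, solve for y':
  (∂F/∂y)·y' = -∂F/∂x
  dy/dx = -(∂F/∂x)/(∂F/∂y) = -(x/8)/(2y/81) = -81x/(16y)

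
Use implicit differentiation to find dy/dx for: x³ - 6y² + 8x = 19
Differentiate both sides with respect to x, treating y as y(x). By the chain rule, any term containing y contributes a factor of y' = dy/dx when we differentiate it.

Move every term to one side and write the relation as F(x, y) = 0. Term by term,
  d/dx[x^3] = 3x^2
  d/dx[8x] = 8
  d/dx[-6y^2] = -12y·y'
  d/dx[-19] = 0

The pieces without y' make up ∂F/∂x and the coefficient of y' is ∂F/∂y:
  ∂F/∂x = 3x^2 + 8,
  ∂F/∂y = -12y.

Since d/dx[F] = ∂F/∂x + (∂F/∂y)·y' = 0, solve for y':
  (∂F/∂y)·y' = -∂F/∂x
  dy/dx = -(∂F/∂x)/(∂F/∂y) = -(3x^2 + 8)/(-12y) = (3x^2 + 8)/(12y)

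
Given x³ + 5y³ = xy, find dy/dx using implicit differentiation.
Apply d/dx to both sides, remembering that y depends on x. Each occurrence of y therefore brings in a y' = dy/dx via the chain rule.

With F(x, y) equal to the left-hand side minus the right, differentiate F term by term:
  d/dx[x^3] = 3x^2
  d/dx[-xy] = -x·y' - y
  d/dx[5y^3] = 15y^2·y'
Adding these up, d/dx[F] = 0 becomes
  (3x^2 - y) + (-x + 15y^2)·y' = 0,
so isolating y',
  dy/dx = -(3x^2 - y)/(-x + 15y^2) = (3x^2 - y)/(x - 15y^2)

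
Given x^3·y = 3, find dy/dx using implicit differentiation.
Take d/dx of both sides. Since y is implicitly a function of x, the chain rule attaches a y' = dy/dx factor whenever we differentiate through y.

Set F(x, y) = (left side) − (right side), so the curve is F = 0. Differentiating each term of F:
  d/dx[x^3y] = x^3·y' + 3x^2y
  d/dx[-3] = 0

Collecting, the y'-free part is the partial derivative in x and the y' coefficient is the partial derivative in y:
  ∂F/∂x = 3x^2y
  ∂F/∂y = x^3

so d/dx[F(x, y(x))] = ∂F/∂x + (∂F/∂y)·y' = 0. Rearranging,
  dy/dx = -(∂F/∂x)/(∂F/∂y) = -(3x^2y)/(x^3) = -3y/x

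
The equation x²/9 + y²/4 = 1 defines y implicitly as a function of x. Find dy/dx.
Apply d/dx to both sides, remembering that y depends on x. Each occurrence of y therefore brings in a y' = dy/dx via the chain rule.

With F(x, y) equal to the left-hand side minus the right, differentiate F term by term:
  d/dx[x^2/9] = 2x/9
  d/dx[y^2/4] = y·y'/2
  d/dx[-1] = 0
Adding these up, d/dx[F] = 0 becomes
  (2x/9) + (y/2)·y' = 0,
so isolating y',
  dy/dx = -(2x/9)/(y/2) = -4x/(9y)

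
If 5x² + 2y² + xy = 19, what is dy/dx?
Apply d/dx to both sides, remembering that y depends on x. Each occurrence of y therefore brings in a y' = dy/dx via the chain rule.

With F(x, y) equal to the left-hand side minus the right, differentiate F term by term:
  d/dx[5x^2] = 10x
  d/dx[xy] = x·y' + y
  d/dx[2y^2] = 4y·y'
  d/dx[-19] = 0
Adding these up, d/dx[F] = 0 becomes
  (10x + y) + (x + 4y)·y' = 0,
so isolating y',
  dy/dx = -(10x + y)/(x + 4y) = (-10x - y)/(x + 4y)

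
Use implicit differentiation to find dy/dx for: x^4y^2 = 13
Differentiate both sides with respect to x, treating y as y(x). By the chain rule, any term containing y contributes a factor of y' = dy/dx when we differentiate it.

Move every term to one side and write the relation as F(x, y) = 0. Term by term,
  d/dx[x^4y^2] = 2x^4y·y' + 4x^3y^2
  d/dx[-13] = 0

The pieces without y' make up ∂F/∂x and the coefficient of y' is ∂F/∂y:
  ∂F/∂x = 4x^3y^2,
  ∂F/∂y = 2x^4y.

Since d/dx[F] = ∂F/∂x + (∂F/∂y)·y' = 0, solve for y':
  (∂F/∂y)·y' = -∂F/∂x
  dy/dx = -(∂F/∂x)/(∂F/∂y) = -(4x^3y^2)/(2x^4y) = -2y/x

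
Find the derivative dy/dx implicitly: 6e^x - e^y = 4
Differentiate the relation implicitly: treat y = y(x) and apply the chain rule, so every y-derivative picks up a y' = dy/dx factor.

With everything moved to the left-hand side, differentiate term by term:
  d/dx[6e^(x)] = 6e^(x)
  d/dx[-e^(y)] = -y'·e^(y)
  d/dx[-4] = 0

Separating the contributions that come from x directly and those that come through y:
  without y':      6e^(x)
  multiplying y':  -e^(y)

so (6e^(x)) + (-e^(y))·y' = 0, and therefore
  dy/dx = -(6e^(x))/(-e^(y)) = 6e^(x - y)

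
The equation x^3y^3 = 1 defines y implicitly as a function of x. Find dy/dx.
Differentiate the relation implicitly: treat y = y(x) and apply the chain rule, so every y-derivative picks up a y' = dy/dx factor.

With everything moved to the left-hand side, differentiate term by term:
  d/dx[x^3y^3] = 3x^3y^2·y' + 3x^2y^3
  d/dx[-1] = 0

Separating the contributions that come from x directly and those that come through y:
  without y':      3x^2y^3
  multiplying y':  3x^3y^2

so (3x^2y^3) + (3x^3y^2)·y' = 0, and therefore
  dy/dx = -(3x^2y^3)/(3x^3y^2) = -y/x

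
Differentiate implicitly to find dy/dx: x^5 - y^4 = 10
Take d/dx of both sides. Since y is implicitly a function of x, the chain rule attaches a y' = dy/dx factor whenever we differentiate through y.

Set F(x, y) = (left side) − (right side), so the curve is F = 0. Differentiating each term of F:
  d/dx[x^5] = 5x^4
  d/dx[-y^4] = -4y^3·y'
  d/dx[-10] = 0

Collecting, the y'-free part is the partial derivative in x and the y' coefficient is the partial derivative in y:
  ∂F/∂x = 5x^4
  ∂F/∂y = -4y^3

so d/dx[F(x, y(x))] = ∂F/∂x + (∂F/∂y)·y' = 0. Rearranging,
  dy/dx = -(∂F/∂x)/(∂F/∂y) = -(5x^4)/(-4y^3) = 5x^4/(4y^3)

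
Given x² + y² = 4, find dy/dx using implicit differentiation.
Take d/dx of both sides. Since y is implicitly a function of x, the chain rule attaches a y' = dy/dx factor whenever we differentiate through y.

Set F(x, y) = (left side) − (right side), so the curve is F = 0. Differentiating each term of F:
  d/dx[x^2] = 2x
  d/dx[y^2] = 2y·y'
  d/dx[-4] = 0

Collecting, the y'-free part is the partial derivative in x and the y' coefficient is the partial derivative in y:
  ∂F/∂x = 2x
  ∂F/∂y = 2y

so d/dx[F(x, y(x))] = ∂F/∂x + (∂F/∂y)·y' = 0. Rearranging,
  dy/dx = -(∂F/∂x)/(∂F/∂y) = -(2x)/(2y) = -x/y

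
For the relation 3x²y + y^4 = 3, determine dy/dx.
Take d/dx of both sides. Since y is implicitly a function of x, the chain rule attaches a y' = dy/dx factor whenever we differentiate through y.

Set F(x, y) = (left side) − (right side), so the curve is F = 0. Differentiating each term of F:
  d/dx[3x^2y] = 3x^2·y' + 6xy
  d/dx[y^4] = 4y^3·y'
  d/dx[-3] = 0

Collecting, the y'-free part is the partial derivative in x and the y' coefficient is the partial derivative in y:
  ∂F/∂x = 6xy
  ∂F/∂y = 3x^2 + 4y^3

so d/dx[F(x, y(x))] = ∂F/∂x + (∂F/∂y)·y' = 0. Rearranging,
  dy/dx = -(∂F/∂x)/(∂F/∂y) = -(6xy)/(3x^2 + 4y^3) = -6xy/(3x^2 + 4y^3)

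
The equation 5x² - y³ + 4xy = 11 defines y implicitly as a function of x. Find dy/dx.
Differentiate both sides with respect to x, treating y as y(x). By the chain rule, any term containing y contributes a factor of y' = dy/dx when we differentiate it.

Move every term to one side and write the relation as F(x, y) = 0. Term by term,
  d/dx[5x^2] = 10x
  d/dx[4xy] = 4x·y' + 4y
  d/dx[-y^3] = -3y^2·y'
  d/dx[-11] = 0

The pieces without y' make up ∂F/∂x and the coefficient of y' is ∂F/∂y:
  ∂F/∂x = 10x + 4y,
  ∂F/∂y = 4x - 3y^2.

Since d/dx[F] = ∂F/∂x + (∂F/∂y)·y' = 0, solve for y':
  (∂F/∂y)·y' = -∂F/∂x
  dy/dx = -(∂F/∂x)/(∂F/∂y) = -(10x + 4y)/(4x - 3y^2) = 2(-5x - 2y)/(4x - 3y^2)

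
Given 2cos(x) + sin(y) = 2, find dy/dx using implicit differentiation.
Take d/dx of both sides. Since y is implicitly a function of x, the chain rule attaches a y' = dy/dx factor whenever we differentiate through y.

Set F(x, y) = (left side) − (right side), so the curve is F = 0. Differentiating each term of F:
  d/dx[sin(y)] = y'·cos(y)
  d/dx[2cos(x)] = -2sin(x)
  d/dx[-2] = 0

Collecting, the y'-free part is the partial derivative in x and the y' coefficient is the partial derivative in y:
  ∂F/∂x = -2sin(x)
  ∂F/∂y = cos(y)

so d/dx[F(x, y(x))] = ∂F/∂x + (∂F/∂y)·y' = 0. Rearranging,
  dy/dx = -(∂F/∂x)/(∂F/∂y) = -(-2sin(x))/(cos(y)) = 2sin(x)/cos(y)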